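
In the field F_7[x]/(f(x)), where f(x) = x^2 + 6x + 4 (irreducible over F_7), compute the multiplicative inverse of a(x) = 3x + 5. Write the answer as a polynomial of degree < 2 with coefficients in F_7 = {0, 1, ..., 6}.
a(x)^(-1) ≡ 3x + 6 (mod f(x))

Since f is irreducible over F_7, F_7[x]/(f) is a field and a(x) ≠ 0 has an inverse. Apply the extended Euclidean algorithm to f(x) and a(x) in F_7[x]: f(x) = (5x + 3)·a(x) + (3). The last nonzero remainder is the constant 3 = gcd(f, a) in F_7. Back-substituting through the division chain expresses 3 = s(x)·a(x) + t(x)·f(x) with s(x) ≡ 2x + 4 (mod f), so (2x + 4)·a(x) ≡ 3 (mod f). Multiplying by 3^(-1) ≡ 5 in F_7 gives a(x)^(-1) ≡ 5·(2x + 4) ≡ 3x + 6 (mod f). Check: (3x + 5)·(3x + 6) = 2x^2 + 5x + 2 ≡ 1 (mod x^2 + 6x + 4).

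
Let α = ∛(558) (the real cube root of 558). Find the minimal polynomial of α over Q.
m_α(x) = x^3 - 558

α satisfies α^3 = 558, so x^3 - 558 annihilates α. By the rational root test, a rational root p/q (in lowest terms) of x^3 - 558 would satisfy p^3 = 558 q^3, forcing q = 1 and p^3 = 558; but 558 is not a perfect cube, contradiction. A monic cubic over Q with no rational root is irreducible (any nontrivial factorization would include a linear factor). Hence x^3 - 558 is the minimal polynomial of α, and in particular [Q(α):Q] = 3.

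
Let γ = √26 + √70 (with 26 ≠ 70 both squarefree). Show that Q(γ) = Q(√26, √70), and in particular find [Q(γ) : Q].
[Q(γ) : Q] = 4 (equivalently, Q(γ) = Q(√26, √70))

Obviously Q(γ) ⊆ Q(√26, √70), and [Q(√26, √70):Q] = 4 (since 26, 70 are distinct squarefree integers > 1 with 1820 not a perfect square). To show equality we compute the minimal polynomial of γ. From γ = √26 + √70: γ^2 = 26 + 2√(1820) + 70 = 96 + 2√(1820), so γ^2 - 96 = 2√(1820); squaring, (γ^2 - 96)^2 = 4·1820, i.e. γ^4 - 192γ^2 + 9216 - 7280 = 0, i.e. γ^4 - 192γ^2 + 1936 = 0. So γ is a root of x^4 - 192x^2 + 1936. This polynomial is irreducible over Q: it has no rational root (each ±√26 ± √70 is irrational), and any factorization into two quadratics over Q would force √(1820) ∈ Q (pairing opposite roots) or √26, √70 ∈ Q (other pairings), all impossible. Hence [Q(γ):Q] = 4 = [Q(√26, √70):Q], so Q(γ) = Q(√26, √70).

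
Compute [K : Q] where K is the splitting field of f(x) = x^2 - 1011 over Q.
[K : Q] = 2

f(x) = x^2 - 1011 factors as (x - √1011)(x + √1011). The splitting field is K = Q(√1011). Since 1011 is squarefree and > 1, it is not a perfect square, so x^2 - 1011 is irreducible over Q and [Q(√1011) : Q] = 2. Hence [K : Q] = 2.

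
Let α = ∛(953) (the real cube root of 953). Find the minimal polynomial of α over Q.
m_α(x) = x^3 - 953

α satisfies α^3 = 953, so x^3 - 953 annihilates α. By the rational root test, a rational root p/q (in lowest terms) of x^3 - 953 would satisfy p^3 = 953 q^3, forcing q = 1 and p^3 = 953; but 953 is not a perfect cube, contradiction. A monic cubic over Q with no rational root is irreducible (any nontrivial factorization would include a linear factor). Hence x^3 - 953 is the minimal polynomial of α, and in particular [Q(α):Q] = 3.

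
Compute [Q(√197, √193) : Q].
[Q(√197, √193) : Q] = 4

[Q(√197):Q] = 2 (min poly x^2 - 197, irreducible since 197 is squarefree > 1). For the top step, suppose √193 ∈ Q(√197), say √193 = c + d√197 with c, d ∈ Q. Squaring: 193 = c^2 + 197d^2 + 2cd√197. Since √197 ∉ Q this forces 2cd = 0. If d = 0 then √193 = c ∈ Q, contradicting 193 squarefree > 1. If c = 0 then 193 = 197d^2, so 197·193 = (197d)^2 is a perfect square in Q — but 197·193 = 38021 is not a perfect square (since 197 and 193 are distinct squarefree integers). Contradiction. Hence √193 ∉ Q(√197), so x^2 - 193 stays irreducible over Q(√197) and [Q(√197, √193) : Q(√197)] = 2. By the tower law, [Q(√197, √193) : Q] = 2 · 2 = 4.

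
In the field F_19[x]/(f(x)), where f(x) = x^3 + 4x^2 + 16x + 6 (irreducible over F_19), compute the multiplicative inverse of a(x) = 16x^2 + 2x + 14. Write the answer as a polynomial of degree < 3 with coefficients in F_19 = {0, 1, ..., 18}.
a(x)^(-1) ≡ 8x^2 + 12x + 15 (mod f(x))

Since f is irreducible over F_19, F_19[x]/(f) is a field and a(x) ≠ 0 has an inverse. Apply the extended Euclidean algorithm to f(x) and a(x) in F_19[x]: f(x) = (6x + 9)·a(x) + (9x + 13);  a(x) = (6x)·(9x + 13) + (14). The last nonzero remainder is the constant 14 = gcd(f, a) in F_19. Back-substituting through the division chain expresses 14 = s(x)·a(x) + t(x)·f(x) with s(x) ≡ 17x^2 + 16x + 1 (mod f), so (17x^2 + 16x + 1)·a(x) ≡ 14 (mod f). Multiplying by 14^(-1) ≡ 15 in F_19 gives a(x)^(-1) ≡ 15·(17x^2 + 16x + 1) ≡ 8x^2 + 12x + 15 (mod f). Check: (16x^2 + 2x + 14)·(8x^2 + 12x + 15) = 14x^4 + 18x^3 + 15x^2 + 8x + 1 ≡ 1 (mod x^3 + 4x^2 + 16x + 6).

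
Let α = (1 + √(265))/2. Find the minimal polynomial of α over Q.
m_α(x) = x^2 - x - 66

From 2α - 1 = √(265), squaring gives (2α - 1)^2 = 265, i.e. 4α^2 - 4α + 1 = 265, so α^2 - α + (1 - 265)/4 = 0. Since 265 ≡ 1 (mod 4), (1 - 265)/4 = -66 ∈ Z. The polynomial x^2 - x - 66 has discriminant 1 - 4·(-66) = 265, which is not a perfect square in Q (d = 265 is squarefree and ≠ 1), so x^2 - x - 66 is irreducible over Q. It is the minimal polynomial of α.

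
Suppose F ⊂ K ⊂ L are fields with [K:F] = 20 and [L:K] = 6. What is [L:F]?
[L:F] = 120

The tower law says that for any tower of field extensions F ⊂ K ⊂ L with finite degrees, [L:F] = [L:K] · [K:F]. Here this gives [L:F] = 6 · 20 = 120.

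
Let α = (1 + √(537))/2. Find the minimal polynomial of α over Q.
m_α(x) = x^2 - x - 134

From 2α - 1 = √(537), squaring gives (2α - 1)^2 = 537, i.e. 4α^2 - 4α + 1 = 537, so α^2 - α + (1 - 537)/4 = 0. Since 537 ≡ 1 (mod 4), (1 - 537)/4 = -134 ∈ Z. The polynomial x^2 - x - 134 has discriminant 1 - 4·(-134) = 537, which is not a perfect square in Q (d = 537 is squarefree and ≠ 1), so x^2 - x - 134 is irreducible over Q. It is the minimal polynomial of α.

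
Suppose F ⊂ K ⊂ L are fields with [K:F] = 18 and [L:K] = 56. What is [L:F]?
[L:F] = 1008

The tower law says that for any tower of field extensions F ⊂ K ⊂ L with finite degrees, [L:F] = [L:K] · [K:F]. Here this gives [L:F] = 56 · 18 = 1008.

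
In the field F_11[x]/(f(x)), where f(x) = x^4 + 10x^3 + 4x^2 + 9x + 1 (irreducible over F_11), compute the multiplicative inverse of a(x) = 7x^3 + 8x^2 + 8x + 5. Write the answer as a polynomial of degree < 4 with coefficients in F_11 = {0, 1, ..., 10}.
a(x)^(-1) ≡ x^2 + 4x (mod f(x))

Since f is irreducible over F_11, F_11[x]/(f) is a field and a(x) ≠ 0 has an inverse. Apply the extended Euclidean algorithm to f(x) and a(x) in F_11[x]: f(x) = (8x + 8)·a(x) + (8x^2 + 4x + 5);  a(x) = (5x + 4)·(8x^2 + 4x + 5) + (7). The last nonzero remainder is the constant 7 = gcd(f, a) in F_11. Back-substituting through the division chain expresses 7 = s(x)·a(x) + t(x)·f(x) with s(x) ≡ 7x^2 + 6x (mod f), so (7x^2 + 6x)·a(x) ≡ 7 (mod f). Multiplying by 7^(-1) ≡ 8 in F_11 gives a(x)^(-1) ≡ 8·(7x^2 + 6x) ≡ x^2 + 4x (mod f). Check: (7x^3 + 8x^2 + 8x + 5)·(x^2 + 4x) = 7x^5 + 3x^4 + 7x^3 + 4x^2 + 9x ≡ 1 (mod x^4 + 10x^3 + 4x^2 + 9x + 1).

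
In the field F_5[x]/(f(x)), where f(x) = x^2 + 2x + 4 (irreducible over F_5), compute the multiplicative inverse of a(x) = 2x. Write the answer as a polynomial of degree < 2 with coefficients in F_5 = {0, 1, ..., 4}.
a(x)^(-1) ≡ 3x + 1 (mod f(x))

Since f is irreducible over F_5, F_5[x]/(f) is a field and a(x) ≠ 0 has an inverse. Apply the extended Euclidean algorithm to f(x) and a(x) in F_5[x]: f(x) = (3x + 1)·a(x) + (4). The last nonzero remainder is the constant 4 = gcd(f, a) in F_5. Back-substituting through the division chain expresses 4 = s(x)·a(x) + t(x)·f(x) with s(x) ≡ 2x + 4 (mod f), so (2x + 4)·a(x) ≡ 4 (mod f). Multiplying by 4^(-1) ≡ 4 in F_5 gives a(x)^(-1) ≡ 4·(2x + 4) ≡ 3x + 1 (mod f). Check: (2x)·(3x + 1) = x^2 + 2x ≡ 1 (mod x^2 + 2x + 4).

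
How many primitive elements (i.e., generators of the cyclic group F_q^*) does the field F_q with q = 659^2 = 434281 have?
There are φ(434280) = 88320 primitive elements

F_q^* is cyclic of order q - 1 = 434280. A cyclic group of order m has exactly φ(m) generators. Here m = 434280 = 2^3 · 3 · 5 · 7 · 11 · 47, so the number of primitive elements is φ(434280) = 88320.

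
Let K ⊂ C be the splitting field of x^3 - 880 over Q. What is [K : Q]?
[K : Q] = 6

The roots of x^3 - 880 are ∛880, ω∛880, ω^2∛880 where ω = e^(2πi/3) is a primitive cube root of unity, so K = Q(∛880, ω). Now [Q(∛880):Q] = 3 (since 880 is not a perfect cube, x^3 - 880 is irreducible) and [Q(ω):Q] = 2. Both 2 and 3 divide [K:Q], and [K:Q] ≤ 3·2 = 6, so [K:Q] = 6. (Equivalently: Q(∛880) ⊂ R but ω ∉ R, so [K : Q(∛880)] = 2.)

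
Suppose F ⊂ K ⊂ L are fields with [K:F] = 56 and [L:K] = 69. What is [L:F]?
[L:F] = 3864

The tower law says that for any tower of field extensions F ⊂ K ⊂ L with finite degrees, [L:F] = [L:K] · [K:F]. Here this gives [L:F] = 69 · 56 = 3864.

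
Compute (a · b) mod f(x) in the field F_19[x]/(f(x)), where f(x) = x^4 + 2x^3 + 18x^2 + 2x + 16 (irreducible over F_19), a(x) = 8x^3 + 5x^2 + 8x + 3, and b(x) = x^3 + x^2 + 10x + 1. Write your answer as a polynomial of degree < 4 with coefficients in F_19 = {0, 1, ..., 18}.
a · b ≡ 7x^3 + 16x^2 + 5x + 1 (mod f(x))

Multiply in F_19[x]: a(x)·b(x) = (8x^3 + 5x^2 + 8x + 3)·(x^3 + x^2 + 10x + 1) = 8x^6 + 13x^5 + 17x^4 + 12x^3 + 12x^2 + 3. This has degree ≥ 4, so divide by f(x) over F_19: 8x^6 + 13x^5 + 17x^4 + 12x^3 + 12x^2 + 3 = (8x^2 + 16x + 12)·(x^4 + 2x^3 + 18x^2 + 2x + 16) + (7x^3 + 16x^2 + 5x + 1). Hence a·b ≡ 7x^3 + 16x^2 + 5x + 1 (mod f). (F_19[x]/(f) is a field with 19^4 = 130321 elements since f is irreducible of degree 4.)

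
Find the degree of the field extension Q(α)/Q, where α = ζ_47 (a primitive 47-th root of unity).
[Q(α):Q] = 46

The minimal polynomial of ζ_47 over Q is the 47-th cyclotomic polynomial Φ_47(x), which is irreducible over Q and has degree φ(47) = 46. Hence [Q(α):Q] = φ(47) = 46.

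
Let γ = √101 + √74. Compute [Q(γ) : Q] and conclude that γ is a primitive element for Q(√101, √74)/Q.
[Q(γ) : Q] = 4 (equivalently, Q(γ) = Q(√101, √74))

Obviously Q(γ) ⊆ Q(√101, √74), and [Q(√101, √74):Q] = 4 (since 101, 74 are distinct squarefree integers > 1 with 7474 not a perfect square). To show equality we compute the minimal polynomial of γ. From γ = √101 + √74: γ^2 = 101 + 2√(7474) + 74 = 175 + 2√(7474), so γ^2 - 175 = 2√(7474); squaring, (γ^2 - 175)^2 = 4·7474, i.e. γ^4 - 350γ^2 + 30625 - 29896 = 0, i.e. γ^4 - 350γ^2 + 729 = 0. So γ is a root of x^4 - 350x^2 + 729. This polynomial is irreducible over Q: it has no rational root (each ±√101 ± √74 is irrational), and any factorization into two quadratics over Q would force √(7474) ∈ Q (pairing opposite roots) or √101, √74 ∈ Q (other pairings), all impossible. Hence [Q(γ):Q] = 4 = [Q(√101, √74):Q], so Q(γ) = Q(√101, √74).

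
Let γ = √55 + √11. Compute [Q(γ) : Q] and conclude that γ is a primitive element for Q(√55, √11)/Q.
[Q(γ) : Q] = 4 (equivalently, Q(γ) = Q(√55, √11))

Obviously Q(γ) ⊆ Q(√55, √11), and [Q(√55, √11):Q] = 4 (since 55, 11 are distinct squarefree integers > 1 with 605 not a perfect square). To show equality we compute the minimal polynomial of γ. From γ = √55 + √11: γ^2 = 55 + 2√(605) + 11 = 66 + 2√(605), so γ^2 - 66 = 2√(605); squaring, (γ^2 - 66)^2 = 4·605, i.e. γ^4 - 132γ^2 + 4356 - 2420 = 0, i.e. γ^4 - 132γ^2 + 1936 = 0. So γ is a root of x^4 - 132x^2 + 1936. This polynomial is irreducible over Q: it has no rational root (each ±√55 ± √11 is irrational), and any factorization into two quadratics over Q would force √(605) ∈ Q (pairing opposite roots) or √55, √11 ∈ Q (other pairings), all impossible. Hence [Q(γ):Q] = 4 = [Q(√55, √11):Q], so Q(γ) = Q(√55, √11).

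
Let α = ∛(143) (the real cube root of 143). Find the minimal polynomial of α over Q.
m_α(x) = x^3 - 143

α satisfies α^3 = 143, so x^3 - 143 annihilates α. By the rational root test, a rational root p/q (in lowest terms) of x^3 - 143 would satisfy p^3 = 143 q^3, forcing q = 1 and p^3 = 143; but 143 is not a perfect cube, contradiction. A monic cubic over Q with no rational root is irreducible (any nontrivial factorization would include a linear factor). Hence x^3 - 143 is the minimal polynomial of α, and in particular [Q(α):Q] = 3.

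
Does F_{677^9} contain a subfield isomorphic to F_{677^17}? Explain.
No: F_{677^17} is not a subfield of F_{677^9}

F_{p^m} embeds in F_{p^n} iff m | n. Here 17 ∤ 9 (since 9 = 0·17 + 9 with remainder 9 ≠ 0), so F_{677^17} is not a subfield of F_{677^9}. Equivalently: if it were, the tower law would give 17 = [F_{677^17}:F_677] dividing [F_{677^9}:F_677] = 9, contradiction.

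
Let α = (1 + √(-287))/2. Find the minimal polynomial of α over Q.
m_α(x) = x^2 - x + 72

From 2α - 1 = √(-287), squaring gives (2α - 1)^2 = -287, i.e. 4α^2 - 4α + 1 = -287, so α^2 - α + (1 + 287)/4 = 0. Since -287 ≡ 1 (mod 4), (1 + 287)/4 = 72 ∈ Z. The polynomial x^2 - x + 72 has discriminant 1 - 4·(72) = -287, which is not a perfect square in Q (d = -287 is squarefree and ≠ 1), so x^2 - x + 72 is irreducible over Q. It is the minimal polynomial of α.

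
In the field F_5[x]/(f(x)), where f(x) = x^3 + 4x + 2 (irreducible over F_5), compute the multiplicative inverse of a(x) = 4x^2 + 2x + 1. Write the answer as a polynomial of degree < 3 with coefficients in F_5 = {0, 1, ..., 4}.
a(x)^(-1) ≡ 3x^2 + 2x + 4 (mod f(x))

Since f is irreducible over F_5, F_5[x]/(f) is a field and a(x) ≠ 0 has an inverse. Apply the extended Euclidean algorithm to f(x) and a(x) in F_5[x]: f(x) = (4x + 3)·a(x) + (4x + 4);  a(x) = (x + 2)·(4x + 4) + (3). The last nonzero remainder is the constant 3 = gcd(f, a) in F_5. Back-substituting through the division chain expresses 3 = s(x)·a(x) + t(x)·f(x) with s(x) ≡ 4x^2 + x + 2 (mod f), so (4x^2 + x + 2)·a(x) ≡ 3 (mod f). Multiplying by 3^(-1) ≡ 2 in F_5 gives a(x)^(-1) ≡ 2·(4x^2 + x + 2) ≡ 3x^2 + 2x + 4 (mod f). Check: (4x^2 + 2x + 1)·(3x^2 + 2x + 4) = 2x^4 + 4x^3 + 3x^2 + 4 ≡ 1 (mod x^3 + 4x + 2).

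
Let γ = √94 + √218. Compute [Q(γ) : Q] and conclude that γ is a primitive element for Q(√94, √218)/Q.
[Q(γ) : Q] = 4 (equivalently, Q(γ) = Q(√94, √218))

Obviously Q(γ) ⊆ Q(√94, √218), and [Q(√94, √218):Q] = 4 (since 94, 218 are distinct squarefree integers > 1 with 20492 not a perfect square). To show equality we compute the minimal polynomial of γ. From γ = √94 + √218: γ^2 = 94 + 2√(20492) + 218 = 312 + 2√(20492), so γ^2 - 312 = 2√(20492); squaring, (γ^2 - 312)^2 = 4·20492, i.e. γ^4 - 624γ^2 + 97344 - 81968 = 0, i.e. γ^4 - 624γ^2 + 15376 = 0. So γ is a root of x^4 - 624x^2 + 15376. This polynomial is irreducible over Q: it has no rational root (each ±√94 ± √218 is irrational), and any factorization into two quadratics over Q would force √(20492) ∈ Q (pairing opposite roots) or √94, √218 ∈ Q (other pairings), all impossible. Hence [Q(γ):Q] = 4 = [Q(√94, √218):Q], so Q(γ) = Q(√94, √218).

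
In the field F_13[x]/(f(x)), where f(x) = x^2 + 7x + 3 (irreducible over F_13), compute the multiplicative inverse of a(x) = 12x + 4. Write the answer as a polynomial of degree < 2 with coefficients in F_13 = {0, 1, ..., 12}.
a(x)^(-1) ≡ 5x + 3 (mod f(x))

Since f is irreducible over F_13, F_13[x]/(f) is a field and a(x) ≠ 0 has an inverse. Apply the extended Euclidean algorithm to f(x) and a(x) in F_13[x]: f(x) = (12x + 2)·a(x) + (8). The last nonzero remainder is the constant 8 = gcd(f, a) in F_13. Back-substituting through the division chain expresses 8 = s(x)·a(x) + t(x)·f(x) with s(x) ≡ x + 11 (mod f), so (x + 11)·a(x) ≡ 8 (mod f). Multiplying by 8^(-1) ≡ 5 in F_13 gives a(x)^(-1) ≡ 5·(x + 11) ≡ 5x + 3 (mod f). Check: (12x + 4)·(5x + 3) = 8x^2 + 4x + 12 ≡ 1 (mod x^2 + 7x + 3).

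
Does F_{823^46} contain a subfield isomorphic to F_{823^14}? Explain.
No: F_{823^14} is not a subfield of F_{823^46}

F_{p^m} embeds in F_{p^n} iff m | n. Here 14 ∤ 46 (since 46 = 3·14 + 4 with remainder 4 ≠ 0), so F_{823^14} is not a subfield of F_{823^46}. Equivalently: if it were, the tower law would give 14 = [F_{823^14}:F_823] dividing [F_{823^46}:F_823] = 46, contradiction.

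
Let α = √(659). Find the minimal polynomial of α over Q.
m_α(x) = x^2 - 659

α satisfies α^2 - 659 = 0, so x^2 - 659 annihilates α. Since d = 659 is squarefree and ≠ 1, it is not a perfect square in Q, so x^2 - 659 has no rational root and is therefore irreducible over Q (a degree-2 polynomial over a field is irreducible iff it has no root). Hence m_α(x) = x^2 - 659.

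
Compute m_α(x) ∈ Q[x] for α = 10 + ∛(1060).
m_α(x) = x^3 - 30x^2 + 300x - 2060

Set β = α - 10 = ∛(1060), so β^3 = 1060. Then (α - 10)^3 - 1060 = 0, i.e. α is a root of g(x) = (x - 10)^3 - 1060 = x^3 - 30x^2 + 300x - 2060. Since g(x) = h(x - 10) where h(x) = x^3 - 1060, and h is irreducible over Q (because 1060 is not a perfect cube, so h has no rational root, and a monic cubic with no rational root is irreducible), g is also irreducible (irreducibility is preserved under the substitution x → x - 10). Hence m_α(x) = x^3 - 30x^2 + 300x - 2060.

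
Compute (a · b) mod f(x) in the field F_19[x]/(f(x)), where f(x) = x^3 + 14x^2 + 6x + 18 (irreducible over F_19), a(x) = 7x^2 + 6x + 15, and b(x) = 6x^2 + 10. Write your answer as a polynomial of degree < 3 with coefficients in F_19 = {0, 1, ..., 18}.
a · b ≡ 17x^2 + 13x + 16 (mod f(x))

Multiply in F_19[x]: a(x)·b(x) = (7x^2 + 6x + 15)·(6x^2 + 10) = 4x^4 + 17x^3 + 8x^2 + 3x + 17. This has degree ≥ 3, so divide by f(x) over F_19: 4x^4 + 17x^3 + 8x^2 + 3x + 17 = (4x + 18)·(x^3 + 14x^2 + 6x + 18) + (17x^2 + 13x + 16). Hence a·b ≡ 17x^2 + 13x + 16 (mod f). (F_19[x]/(f) is a field with 19^3 = 6859 elements since f is irreducible of degree 3.)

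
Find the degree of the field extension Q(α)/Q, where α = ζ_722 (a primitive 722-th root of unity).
[Q(α):Q] = 342

The minimal polynomial of ζ_722 over Q is the 722-th cyclotomic polynomial Φ_722(x), which is irreducible over Q and has degree φ(722) = 342. Hence [Q(α):Q] = φ(722) = 342.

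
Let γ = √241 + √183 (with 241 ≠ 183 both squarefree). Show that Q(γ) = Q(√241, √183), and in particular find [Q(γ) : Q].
[Q(γ) : Q] = 4 (equivalently, Q(γ) = Q(√241, √183))

Obviously Q(γ) ⊆ Q(√241, √183), and [Q(√241, √183):Q] = 4 (since 241, 183 are distinct squarefree integers > 1 with 44103 not a perfect square). To show equality we compute the minimal polynomial of γ. From γ = √241 + √183: γ^2 = 241 + 2√(44103) + 183 = 424 + 2√(44103), so γ^2 - 424 = 2√(44103); squaring, (γ^2 - 424)^2 = 4·44103, i.e. γ^4 - 848γ^2 + 179776 - 176412 = 0, i.e. γ^4 - 848γ^2 + 3364 = 0. So γ is a root of x^4 - 848x^2 + 3364. This polynomial is irreducible over Q: it has no rational root (each ±√241 ± √183 is irrational), and any factorization into two quadratics over Q would force √(44103) ∈ Q (pairing opposite roots) or √241, √183 ∈ Q (other pairings), all impossible. Hence [Q(γ):Q] = 4 = [Q(√241, √183):Q], so Q(γ) = Q(√241, √183).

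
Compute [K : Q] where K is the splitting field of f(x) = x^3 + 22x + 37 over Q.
[K : Q] = 6

By the rational root test, any rational root of the monic integer polynomial f(x) = x^3 + 22x + 37 must be an integer dividing the constant term 37, i.e. one of ±{1, 37}. Evaluating: f(1) = 60, f(-1) = 14, f(37) = 51504, f(-37) = -51430; none is 0, so f has no rational root and is therefore irreducible over Q (a cubic with no linear factor over a field is irreducible). For an irreducible cubic, the Galois group is A_3 or S_3 according as the discriminant disc(f) = -4a^3 - 27b^2 = -4·(22)^3 - 27·(37)^2 = -79555 is or is not a square in Q. Here disc(f) = -79555 is not a perfect square in Q, so the Galois group of f over Q is not contained in A_3 and must be all of S_3. The splitting field has degree |S_3| = 6 over Q, so [K : Q] = 6.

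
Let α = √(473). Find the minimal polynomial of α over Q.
m_α(x) = x^2 - 473

α satisfies α^2 - 473 = 0, so x^2 - 473 annihilates α. Since d = 473 is squarefree and ≠ 1, it is not a perfect square in Q, so x^2 - 473 has no rational root and is therefore irreducible over Q (a degree-2 polynomial over a field is irreducible iff it has no root). Hence m_α(x) = x^2 - 473.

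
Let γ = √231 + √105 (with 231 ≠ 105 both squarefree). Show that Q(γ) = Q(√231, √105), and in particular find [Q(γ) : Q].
[Q(γ) : Q] = 4 (equivalently, Q(γ) = Q(√231, √105))

Obviously Q(γ) ⊆ Q(√231, √105), and [Q(√231, √105):Q] = 4 (since 231, 105 are distinct squarefree integers > 1 with 24255 not a perfect square). To show equality we compute the minimal polynomial of γ. From γ = √231 + √105: γ^2 = 231 + 2√(24255) + 105 = 336 + 2√(24255), so γ^2 - 336 = 2√(24255); squaring, (γ^2 - 336)^2 = 4·24255, i.e. γ^4 - 672γ^2 + 112896 - 97020 = 0, i.e. γ^4 - 672γ^2 + 15876 = 0. So γ is a root of x^4 - 672x^2 + 15876. This polynomial is irreducible over Q: it has no rational root (each ±√231 ± √105 is irrational), and any factorization into two quadratics over Q would force √(24255) ∈ Q (pairing opposite roots) or √231, √105 ∈ Q (other pairings), all impossible. Hence [Q(γ):Q] = 4 = [Q(√231, √105):Q], so Q(γ) = Q(√231, √105).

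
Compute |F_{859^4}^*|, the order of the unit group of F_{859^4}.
|F_{859^4}^*| = 544468370160

F_{859^4} has 859^4 = 544468370161 elements; its multiplicative group consists of all nonzero elements, so |F_{859^4}^*| = 544468370161 - 1 = 544468370160. (It is cyclic since any finite subgroup of the multiplicative group of a field is cyclic.)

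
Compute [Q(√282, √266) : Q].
[Q(√282, √266) : Q] = 4

[Q(√282):Q] = 2 (min poly x^2 - 282, irreducible since 282 is squarefree > 1). For the top step, suppose √266 ∈ Q(√282), say √266 = c + d√282 with c, d ∈ Q. Squaring: 266 = c^2 + 282d^2 + 2cd√282. Since √282 ∉ Q this forces 2cd = 0. If d = 0 then √266 = c ∈ Q, contradicting 266 squarefree > 1. If c = 0 then 266 = 282d^2, so 282·266 = (282d)^2 is a perfect square in Q — but 282·266 = 75012 is not a perfect square (since 282 and 266 are distinct squarefree integers). Contradiction. Hence √266 ∉ Q(√282), so x^2 - 266 stays irreducible over Q(√282) and [Q(√282, √266) : Q(√282)] = 2. By the tower law, [Q(√282, √266) : Q] = 2 · 2 = 4.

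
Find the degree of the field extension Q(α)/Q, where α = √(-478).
[Q(α):Q] = 2

[Q(α):Q] equals the degree of the minimal polynomial of α. Here α^2 = -478 and x^2 + 478 is irreducible (d = -478 is squarefree, ≠ 1, hence not a square), so deg(m_α) = 2. Thus [Q(α):Q] = 2.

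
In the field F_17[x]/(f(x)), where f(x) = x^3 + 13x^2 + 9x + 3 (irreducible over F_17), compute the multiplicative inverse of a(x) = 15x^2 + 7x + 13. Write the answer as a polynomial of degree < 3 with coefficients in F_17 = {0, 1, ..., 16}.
a(x)^(-1) ≡ 13x^2 + 15x + 15 (mod f(x))

Since f is irreducible over F_17, F_17[x]/(f) is a field and a(x) ≠ 0 has an inverse. Apply the extended Euclidean algorithm to f(x) and a(x) in F_17[x]: f(x) = (8x + 13)·a(x) + (x + 4);  a(x) = (15x + 15)·(x + 4) + (4). The last nonzero remainder is the constant 4 = gcd(f, a) in F_17. Back-substituting through the division chain expresses 4 = s(x)·a(x) + t(x)·f(x) with s(x) ≡ x^2 + 9x + 9 (mod f), so (x^2 + 9x + 9)·a(x) ≡ 4 (mod f). Multiplying by 4^(-1) ≡ 13 in F_17 gives a(x)^(-1) ≡ 13·(x^2 + 9x + 9) ≡ 13x^2 + 15x + 15 (mod f). Check: (15x^2 + 7x + 13)·(13x^2 + 15x + 15) = 8x^4 + 10x^3 + 6x^2 + 11x + 8 ≡ 1 (mod x^3 + 13x^2 + 9x + 3).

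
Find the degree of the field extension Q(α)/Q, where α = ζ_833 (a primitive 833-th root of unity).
[Q(α):Q] = 672

The minimal polynomial of ζ_833 over Q is the 833-th cyclotomic polynomial Φ_833(x), which is irreducible over Q and has degree φ(833) = 672. Hence [Q(α):Q] = φ(833) = 672.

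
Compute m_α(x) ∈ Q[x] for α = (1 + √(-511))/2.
m_α(x) = x^2 - x + 128

From 2α - 1 = √(-511), squaring gives (2α - 1)^2 = -511, i.e. 4α^2 - 4α + 1 = -511, so α^2 - α + (1 + 511)/4 = 0. Since -511 ≡ 1 (mod 4), (1 + 511)/4 = 128 ∈ Z. The polynomial x^2 - x + 128 has discriminant 1 - 4·(128) = -511, which is not a perfect square in Q (d = -511 is squarefree and ≠ 1), so x^2 - x + 128 is irreducible over Q. It is the minimal polynomial of α.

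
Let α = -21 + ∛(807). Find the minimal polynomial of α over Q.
m_α(x) = x^3 + 63x^2 + 1323x + 8454

Set β = α + 21 = ∛(807), so β^3 = 807. Then (α + 21)^3 - 807 = 0, i.e. α is a root of g(x) = (x + 21)^3 - 807 = x^3 + 63x^2 + 1323x + 8454. Since g(x) = h(x + 21) where h(x) = x^3 - 807, and h is irreducible over Q (because 807 is not a perfect cube, so h has no rational root, and a monic cubic with no rational root is irreducible), g is also irreducible (irreducibility is preserved under the substitution x → x + 21). Hence m_α(x) = x^3 + 63x^2 + 1323x + 8454.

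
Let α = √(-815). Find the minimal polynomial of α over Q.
m_α(x) = x^2 + 815

α satisfies α^2 + 815 = 0, so x^2 + 815 annihilates α. Since d = -815 is squarefree and ≠ 1, it is not a perfect square in Q, so x^2 + 815 has no rational root and is therefore irreducible over Q (a degree-2 polynomial over a field is irreducible iff it has no root). Hence m_α(x) = x^2 + 815.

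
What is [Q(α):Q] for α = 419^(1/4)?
[Q(α):Q] = 4

α is a root of x^4 - 419. By Eisenstein's criterion at the prime p = 419 (which divides the constant term 419 but p^2 = 175561 does not, since 419 is squarefree), x^4 - 419 is irreducible over Q. Hence [Q(α):Q] = 4.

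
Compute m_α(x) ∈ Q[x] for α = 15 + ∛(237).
m_α(x) = x^3 - 45x^2 + 675x - 3612

Set β = α - 15 = ∛(237), so β^3 = 237. Then (α - 15)^3 - 237 = 0, i.e. α is a root of g(x) = (x - 15)^3 - 237 = x^3 - 45x^2 + 675x - 3612. Since g(x) = h(x - 15) where h(x) = x^3 - 237, and h is irreducible over Q (because 237 is not a perfect cube, so h has no rational root, and a monic cubic with no rational root is irreducible), g is also irreducible (irreducibility is preserved under the substitution x → x - 15). Hence m_α(x) = x^3 - 45x^2 + 675x - 3612.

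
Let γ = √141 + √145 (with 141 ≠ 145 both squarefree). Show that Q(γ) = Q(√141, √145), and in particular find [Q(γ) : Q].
[Q(γ) : Q] = 4 (equivalently, Q(γ) = Q(√141, √145))

Obviously Q(γ) ⊆ Q(√141, √145), and [Q(√141, √145):Q] = 4 (since 141, 145 are distinct squarefree integers > 1 with 20445 not a perfect square). To show equality we compute the minimal polynomial of γ. From γ = √141 + √145: γ^2 = 141 + 2√(20445) + 145 = 286 + 2√(20445), so γ^2 - 286 = 2√(20445); squaring, (γ^2 - 286)^2 = 4·20445, i.e. γ^4 - 572γ^2 + 81796 - 81780 = 0, i.e. γ^4 - 572γ^2 + 16 = 0. So γ is a root of x^4 - 572x^2 + 16. This polynomial is irreducible over Q: it has no rational root (each ±√141 ± √145 is irrational), and any factorization into two quadratics over Q would force √(20445) ∈ Q (pairing opposite roots) or √141, √145 ∈ Q (other pairings), all impossible. Hence [Q(γ):Q] = 4 = [Q(√141, √145):Q], so Q(γ) = Q(√141, √145).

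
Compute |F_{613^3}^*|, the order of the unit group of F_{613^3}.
|F_{613^3}^*| = 230346396

F_{613^3} has 613^3 = 230346397 elements; its multiplicative group consists of all nonzero elements, so |F_{613^3}^*| = 230346397 - 1 = 230346396. (It is cyclic since any finite subgroup of the multiplicative group of a field is cyclic.)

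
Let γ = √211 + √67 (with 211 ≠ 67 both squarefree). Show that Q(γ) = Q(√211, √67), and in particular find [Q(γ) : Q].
[Q(γ) : Q] = 4 (equivalently, Q(γ) = Q(√211, √67))

Obviously Q(γ) ⊆ Q(√211, √67), and [Q(√211, √67):Q] = 4 (since 211, 67 are distinct squarefree integers > 1 with 14137 not a perfect square). To show equality we compute the minimal polynomial of γ. From γ = √211 + √67: γ^2 = 211 + 2√(14137) + 67 = 278 + 2√(14137), so γ^2 - 278 = 2√(14137); squaring, (γ^2 - 278)^2 = 4·14137, i.e. γ^4 - 556γ^2 + 77284 - 56548 = 0, i.e. γ^4 - 556γ^2 + 20736 = 0. So γ is a root of x^4 - 556x^2 + 20736. This polynomial is irreducible over Q: it has no rational root (each ±√211 ± √67 is irrational), and any factorization into two quadratics over Q would force √(14137) ∈ Q (pairing opposite roots) or √211, √67 ∈ Q (other pairings), all impossible. Hence [Q(γ):Q] = 4 = [Q(√211, √67):Q], so Q(γ) = Q(√211, √67).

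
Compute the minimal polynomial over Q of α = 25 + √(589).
m_α(x) = x^2 - 50x + 36

From α - 25 = √(589), squaring gives (α - 25)^2 = 589, i.e. α^2 - 50α + 625 = 589, so α^2 - 50α + 36 = 0. The discriminant of x^2 - 50x + 36 is (-50)^2 - 4·(36) = 2500 - 144 = 2356, and 4·(589) is not a perfect square in Q since 589 is squarefree and ≠ 1. Hence x^2 - 50x + 36 is irreducible over Q and is the minimal polynomial of α.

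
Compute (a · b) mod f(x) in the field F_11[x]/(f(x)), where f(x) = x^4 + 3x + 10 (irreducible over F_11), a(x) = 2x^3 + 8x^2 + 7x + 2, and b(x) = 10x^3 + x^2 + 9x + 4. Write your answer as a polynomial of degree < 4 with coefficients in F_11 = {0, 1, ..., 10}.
a · b ≡ 3x^3 + 3x^2 + 5x + 5 (mod f(x))

Multiply in F_11[x]: a(x)·b(x) = (2x^3 + 8x^2 + 7x + 2)·(10x^3 + x^2 + 9x + 4) = 9x^6 + 5x^5 + 8x^4 + 8x^3 + 9x^2 + 2x + 8. This has degree ≥ 4, so divide by f(x) over F_11: 9x^6 + 5x^5 + 8x^4 + 8x^3 + 9x^2 + 2x + 8 = (9x^2 + 5x + 8)·(x^4 + 3x + 10) + (3x^3 + 3x^2 + 5x + 5). Hence a·b ≡ 3x^3 + 3x^2 + 5x + 5 (mod f). (F_11[x]/(f) is a field with 11^4 = 14641 elements since f is irreducible of degree 4.)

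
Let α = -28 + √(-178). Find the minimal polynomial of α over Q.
m_α(x) = x^2 + 56x + 962

From α + 28 = √(-178), squaring gives (α + 28)^2 = -178, i.e. α^2 + 56α + 784 = -178, so α^2 + 56α + 962 = 0. The discriminant of x^2 + 56x + 962 is (56)^2 - 4·(962) = 3136 - 3848 = -712, and 4·(-178) is not a perfect square in Q since -178 is squarefree and ≠ 1. Hence x^2 + 56x + 962 is irreducible over Q and is the minimal polynomial of α.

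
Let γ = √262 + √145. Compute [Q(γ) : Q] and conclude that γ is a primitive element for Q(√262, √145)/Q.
[Q(γ) : Q] = 4 (equivalently, Q(γ) = Q(√262, √145))

Obviously Q(γ) ⊆ Q(√262, √145), and [Q(√262, √145):Q] = 4 (since 262, 145 are distinct squarefree integers > 1 with 37990 not a perfect square). To show equality we compute the minimal polynomial of γ. From γ = √262 + √145: γ^2 = 262 + 2√(37990) + 145 = 407 + 2√(37990), so γ^2 - 407 = 2√(37990); squaring, (γ^2 - 407)^2 = 4·37990, i.e. γ^4 - 814γ^2 + 165649 - 151960 = 0, i.e. γ^4 - 814γ^2 + 13689 = 0. So γ is a root of x^4 - 814x^2 + 13689. This polynomial is irreducible over Q: it has no rational root (each ±√262 ± √145 is irrational), and any factorization into two quadratics over Q would force √(37990) ∈ Q (pairing opposite roots) or √262, √145 ∈ Q (other pairings), all impossible. Hence [Q(γ):Q] = 4 = [Q(√262, √145):Q], so Q(γ) = Q(√262, √145).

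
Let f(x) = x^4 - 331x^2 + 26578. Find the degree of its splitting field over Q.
[K : Q] = 4

Solving the quadratic in x^2: x^2 = (331 ± √(331^2 - 4·26578))/2 = (331 ± √3249)/2 = (331 ± 57)/2, giving x^2 = 137 or x^2 = 194. So f(x) = (x^2 - 137)(x^2 - 194) and the roots of f are ±√137, ±√194. Hence the splitting field is K = Q(√137, √194). Since 137 and 194 are distinct squarefree integers > 1, their product 26578 is not a perfect square, so √194 ∉ Q(√137). By the tower law [K:Q] = [Q(√137,√194):Q(√137)] · [Q(√137):Q] = 2 · 2 = 4.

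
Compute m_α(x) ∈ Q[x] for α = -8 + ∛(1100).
m_α(x) = x^3 + 24x^2 + 192x - 588

Set β = α + 8 = ∛(1100), so β^3 = 1100. Then (α + 8)^3 - 1100 = 0, i.e. α is a root of g(x) = (x + 8)^3 - 1100 = x^3 + 24x^2 + 192x - 588. Since g(x) = h(x + 8) where h(x) = x^3 - 1100, and h is irreducible over Q (because 1100 is not a perfect cube, so h has no rational root, and a monic cubic with no rational root is irreducible), g is also irreducible (irreducibility is preserved under the substitution x → x + 8). Hence m_α(x) = x^3 + 24x^2 + 192x - 588.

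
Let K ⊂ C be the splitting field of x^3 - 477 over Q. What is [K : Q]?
[K : Q] = 6

The roots of x^3 - 477 are ∛477, ω∛477, ω^2∛477 where ω = e^(2πi/3) is a primitive cube root of unity, so K = Q(∛477, ω). Now [Q(∛477):Q] = 3 (since 477 is not a perfect cube, x^3 - 477 is irreducible) and [Q(ω):Q] = 2. Both 2 and 3 divide [K:Q], and [K:Q] ≤ 3·2 = 6, so [K:Q] = 6. (Equivalently: Q(∛477) ⊂ R but ω ∉ R, so [K : Q(∛477)] = 2.)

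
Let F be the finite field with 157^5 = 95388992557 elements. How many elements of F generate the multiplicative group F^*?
There are φ(95388992556) = 25821504000 primitive elements

F_q^* is cyclic of order q - 1 = 95388992556. A cyclic group of order m has exactly φ(m) generators. Here m = 95388992556 = 2^2 · 3 · 11 · 13 · 31 · 1793161, so the number of primitive elements is φ(95388992556) = 25821504000.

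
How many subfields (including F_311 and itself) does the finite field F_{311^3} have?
F_{311^3} has 2 subfields

The subfields of F_{p^n} are exactly the fields F_{p^d} for d | n (each is the fixed field of the unique index-d subgroup of Gal(F_{p^n}/F_p) ≅ Z/nZ). The divisors of n = 3 are {1, 3}, giving 2 subfields: F_{311^1}, F_{311^3}.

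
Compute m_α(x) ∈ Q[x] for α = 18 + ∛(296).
m_α(x) = x^3 - 54x^2 + 972x - 6128

Set β = α - 18 = ∛(296), so β^3 = 296. Then (α - 18)^3 - 296 = 0, i.e. α is a root of g(x) = (x - 18)^3 - 296 = x^3 - 54x^2 + 972x - 6128. Since g(x) = h(x - 18) where h(x) = x^3 - 296, and h is irreducible over Q (because 296 is not a perfect cube, so h has no rational root, and a monic cubic with no rational root is irreducible), g is also irreducible (irreducibility is preserved under the substitution x → x - 18). Hence m_α(x) = x^3 - 54x^2 + 972x - 6128.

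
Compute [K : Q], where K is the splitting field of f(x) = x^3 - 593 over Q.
[K : Q] = 6

The roots of x^3 - 593 are ∛593, ω∛593, ω^2∛593 where ω = e^(2πi/3) is a primitive cube root of unity, so K = Q(∛593, ω). Now [Q(∛593):Q] = 3 (since 593 is not a perfect cube, x^3 - 593 is irreducible) and [Q(ω):Q] = 2. Both 2 and 3 divide [K:Q], and [K:Q] ≤ 3·2 = 6, so [K:Q] = 6. (Equivalently: Q(∛593) ⊂ R but ω ∉ R, so [K : Q(∛593)] = 2.)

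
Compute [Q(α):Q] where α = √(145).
[Q(α):Q] = 2

[Q(α):Q] equals the degree of the minimal polynomial of α. Here α^2 = 145 and x^2 - 145 is irreducible (d = 145 is squarefree, ≠ 1, hence not a square), so deg(m_α) = 2. Thus [Q(α):Q] = 2.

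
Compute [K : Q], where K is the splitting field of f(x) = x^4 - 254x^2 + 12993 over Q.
[K : Q] = 4

Solving the quadratic in x^2: x^2 = (254 ± √(254^2 - 4·12993))/2 = (254 ± √12544)/2 = (254 ± 112)/2, giving x^2 = 71 or x^2 = 183. So f(x) = (x^2 - 71)(x^2 - 183) and the roots of f are ±√71, ±√183. Hence the splitting field is K = Q(√71, √183). Since 71 and 183 are distinct squarefree integers > 1, their product 12993 is not a perfect square, so √183 ∉ Q(√71). By the tower law [K:Q] = [Q(√71,√183):Q(√71)] · [Q(√71):Q] = 2 · 2 = 4.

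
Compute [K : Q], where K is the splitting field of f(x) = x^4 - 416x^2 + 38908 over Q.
[K : Q] = 4

Solving the quadratic in x^2: x^2 = (416 ± √(416^2 - 4·38908))/2 = (416 ± √17424)/2 = (416 ± 132)/2, giving x^2 = 274 or x^2 = 142. So f(x) = (x^2 - 274)(x^2 - 142) and the roots of f are ±√274, ±√142. Hence the splitting field is K = Q(√274, √142). Since 274 and 142 are distinct squarefree integers > 1, their product 38908 is not a perfect square, so √142 ∉ Q(√274). By the tower law [K:Q] = [Q(√274,√142):Q(√274)] · [Q(√274):Q] = 2 · 2 = 4.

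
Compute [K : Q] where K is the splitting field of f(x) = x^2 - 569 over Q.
[K : Q] = 2

f(x) = x^2 - 569 factors as (x - √569)(x + √569). The splitting field is K = Q(√569). Since 569 is squarefree and > 1, it is not a perfect square, so x^2 - 569 is irreducible over Q and [Q(√569) : Q] = 2. Hence [K : Q] = 2.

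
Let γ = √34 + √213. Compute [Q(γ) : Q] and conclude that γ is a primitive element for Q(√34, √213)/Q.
[Q(γ) : Q] = 4 (equivalently, Q(γ) = Q(√34, √213))

Obviously Q(γ) ⊆ Q(√34, √213), and [Q(√34, √213):Q] = 4 (since 34, 213 are distinct squarefree integers > 1 with 7242 not a perfect square). To show equality we compute the minimal polynomial of γ. From γ = √34 + √213: γ^2 = 34 + 2√(7242) + 213 = 247 + 2√(7242), so γ^2 - 247 = 2√(7242); squaring, (γ^2 - 247)^2 = 4·7242, i.e. γ^4 - 494γ^2 + 61009 - 28968 = 0, i.e. γ^4 - 494γ^2 + 32041 = 0. So γ is a root of x^4 - 494x^2 + 32041. This polynomial is irreducible over Q: it has no rational root (each ±√34 ± √213 is irrational), and any factorization into two quadratics over Q would force √(7242) ∈ Q (pairing opposite roots) or √34, √213 ∈ Q (other pairings), all impossible. Hence [Q(γ):Q] = 4 = [Q(√34, √213):Q], so Q(γ) = Q(√34, √213).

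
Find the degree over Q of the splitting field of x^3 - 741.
[K : Q] = 6

The roots of x^3 - 741 are ∛741, ω∛741, ω^2∛741 where ω = e^(2πi/3) is a primitive cube root of unity, so K = Q(∛741, ω). Now [Q(∛741):Q] = 3 (since 741 is not a perfect cube, x^3 - 741 is irreducible) and [Q(ω):Q] = 2. Both 2 and 3 divide [K:Q], and [K:Q] ≤ 3·2 = 6, so [K:Q] = 6. (Equivalently: Q(∛741) ⊂ R but ω ∉ R, so [K : Q(∛741)] = 2.)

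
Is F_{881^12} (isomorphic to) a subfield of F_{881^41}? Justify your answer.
No: F_{881^12} is not a subfield of F_{881^41}

F_{p^m} embeds in F_{p^n} iff m | n. Here 12 ∤ 41 (since 41 = 3·12 + 5 with remainder 5 ≠ 0), so F_{881^12} is not a subfield of F_{881^41}. Equivalently: if it were, the tower law would give 12 = [F_{881^12}:F_881] dividing [F_{881^41}:F_881] = 41, contradiction.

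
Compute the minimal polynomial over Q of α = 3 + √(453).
m_α(x) = x^2 - 6x - 444

From α - 3 = √(453), squaring gives (α - 3)^2 = 453, i.e. α^2 - 6α + 9 = 453, so α^2 - 6α - 444 = 0. The discriminant of x^2 - 6x - 444 is (-6)^2 - 4·(-444) = 36 + 1776 = 1812, and 4·(453) is not a perfect square in Q since 453 is squarefree and ≠ 1. Hence x^2 - 6x - 444 is irreducible over Q and is the minimal polynomial of α.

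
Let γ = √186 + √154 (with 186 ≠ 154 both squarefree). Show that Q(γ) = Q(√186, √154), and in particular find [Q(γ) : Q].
[Q(γ) : Q] = 4 (equivalently, Q(γ) = Q(√186, √154))

Obviously Q(γ) ⊆ Q(√186, √154), and [Q(√186, √154):Q] = 4 (since 186, 154 are distinct squarefree integers > 1 with 28644 not a perfect square). To show equality we compute the minimal polynomial of γ. From γ = √186 + √154: γ^2 = 186 + 2√(28644) + 154 = 340 + 2√(28644), so γ^2 - 340 = 2√(28644); squaring, (γ^2 - 340)^2 = 4·28644, i.e. γ^4 - 680γ^2 + 115600 - 114576 = 0, i.e. γ^4 - 680γ^2 + 1024 = 0. So γ is a root of x^4 - 680x^2 + 1024. This polynomial is irreducible over Q: it has no rational root (each ±√186 ± √154 is irrational), and any factorization into two quadratics over Q would force √(28644) ∈ Q (pairing opposite roots) or √186, √154 ∈ Q (other pairings), all impossible. Hence [Q(γ):Q] = 4 = [Q(√186, √154):Q], so Q(γ) = Q(√186, √154).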